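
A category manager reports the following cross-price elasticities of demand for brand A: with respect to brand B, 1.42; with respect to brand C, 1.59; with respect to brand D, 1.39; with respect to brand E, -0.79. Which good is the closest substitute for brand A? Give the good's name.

brand C

Substitutes have ε > 0. Among the positive values, 1.59 (brand C) is largest.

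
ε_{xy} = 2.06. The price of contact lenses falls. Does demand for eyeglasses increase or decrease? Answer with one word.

decrease

ε > 0 and the price of contact lenses falls, so the quantity of eyeglasses moves in the same direction: it decreases.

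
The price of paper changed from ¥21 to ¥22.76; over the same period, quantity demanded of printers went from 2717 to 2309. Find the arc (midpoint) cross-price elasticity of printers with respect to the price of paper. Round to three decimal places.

ΔQ_A = 2309 − 2717 = -408; ΔP_B = 22.76 − 21 = 1.76.
Midpoints: Q̄_A = 2513.0, P̄_B = 21.88.
ε = (ΔQ_A/Q̄_A)/(ΔP_B/P̄_B) = (-408/2513.0)/(1.76/21.88) ≈ -2.018.

-2.018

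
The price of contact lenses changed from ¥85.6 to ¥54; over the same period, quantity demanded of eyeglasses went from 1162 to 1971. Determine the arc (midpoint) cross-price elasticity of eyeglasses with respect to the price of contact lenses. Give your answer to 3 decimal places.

-1.141

ΔQ_A = 1971 − 1162 = 809; ΔP_B = 54 − 85.6 = -31.6.
Midpoints: Q̄_A = 1566.5, P̄_B = 69.80.
ε = (ΔQ_A/Q̄_A)/(ΔP_B/P̄_B) = (809/1566.5)/(-31.6/69.80) ≈ -1.141.
ε < 0: eyeglasses and contact lenses are complements.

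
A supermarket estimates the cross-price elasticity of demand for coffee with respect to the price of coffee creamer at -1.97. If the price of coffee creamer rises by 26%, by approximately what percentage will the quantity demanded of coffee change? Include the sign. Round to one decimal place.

%ΔQ ≈ ε × %ΔP of coffee creamer = -1.97 × (26%) = -51.2%.

-51.2%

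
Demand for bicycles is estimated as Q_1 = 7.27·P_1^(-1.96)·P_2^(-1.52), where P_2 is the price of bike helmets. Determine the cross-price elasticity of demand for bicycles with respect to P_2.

-1.52

In a log-linear (constant-elasticity) demand function, the coefficient on the exponent of P_2 is the cross-price elasticity.
ε = -1.52. Negative, so bicycles and bike helmets are complements.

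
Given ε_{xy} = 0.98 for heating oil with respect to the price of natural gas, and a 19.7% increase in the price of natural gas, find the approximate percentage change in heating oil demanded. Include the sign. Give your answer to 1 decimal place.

%ΔQ ≈ ε × %ΔP of natural gas = 0.98 × (19.7%) = 19.3%.

19.3%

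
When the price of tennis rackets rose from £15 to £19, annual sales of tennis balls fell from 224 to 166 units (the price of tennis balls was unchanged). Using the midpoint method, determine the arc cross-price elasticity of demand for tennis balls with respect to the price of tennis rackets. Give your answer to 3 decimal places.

ΔQ_A = 166 − 224 = -58; ΔP_B = 19 − 15 = 4.
Midpoints: Q̄_A = 195.0, P̄_B = 17.00.
ε = (ΔQ_A/Q̄_A)/(ΔP_B/P̄_B) = (-58/195.0)/(4/17.00) ≈ -1.264.

-1.264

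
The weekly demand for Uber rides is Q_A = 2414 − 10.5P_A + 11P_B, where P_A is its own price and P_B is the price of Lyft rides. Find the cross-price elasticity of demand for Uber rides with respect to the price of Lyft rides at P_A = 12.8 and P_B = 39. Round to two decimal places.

At P_A = 12.8 and P_B = 39: Q_A = 2708.6.
∂Q_A/∂P_B = 11.
ε = (∂Q_A/∂P_B)(P_B/Q_A) = 11 × (39/2708.6) ≈ 0.16.
Since ε > 0, Uber rides and Lyft rides are substitutes.

0.16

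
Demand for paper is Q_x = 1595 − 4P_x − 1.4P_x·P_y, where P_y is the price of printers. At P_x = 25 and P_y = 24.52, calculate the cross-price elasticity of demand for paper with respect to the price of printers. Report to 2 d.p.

-1.35

At P_x = 25 and P_y = 24.52: Q_x = 636.8.
∂Q_x/∂P_y = -1.4P_x = -1.4(25) = -35.0000.
ε = (∂Q_x/∂P_y)(P_y/Q_x) = -35.0000 × (24.52/636.8) ≈ -1.35.
ε < 0: complements.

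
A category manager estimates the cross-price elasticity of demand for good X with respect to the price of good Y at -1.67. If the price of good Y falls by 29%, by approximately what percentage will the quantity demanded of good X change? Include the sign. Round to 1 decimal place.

48.4%

%ΔQ ≈ ε × %ΔP of good Y = -1.67 × (-29%) = 48.4%.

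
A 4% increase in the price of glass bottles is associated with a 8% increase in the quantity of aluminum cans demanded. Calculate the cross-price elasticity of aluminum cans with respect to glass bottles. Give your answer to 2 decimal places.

ε = (%ΔQ of aluminum cans) / (%ΔP of glass bottles) = (8%) / (4%) ≈ 2.00.

2.00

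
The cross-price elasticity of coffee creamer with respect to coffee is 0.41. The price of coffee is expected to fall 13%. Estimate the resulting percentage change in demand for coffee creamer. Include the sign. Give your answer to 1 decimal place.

%ΔQ ≈ ε × %ΔP of coffee = 0.41 × (-13%) = -5.3%.

-5.3%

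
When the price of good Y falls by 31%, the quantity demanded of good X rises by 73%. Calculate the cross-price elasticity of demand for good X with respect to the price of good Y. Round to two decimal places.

-2.35

ε = (%ΔQ of good X) / (%ΔP of good Y) = (73%) / (-31%) ≈ -2.35.
Negative cross-price elasticity: complements.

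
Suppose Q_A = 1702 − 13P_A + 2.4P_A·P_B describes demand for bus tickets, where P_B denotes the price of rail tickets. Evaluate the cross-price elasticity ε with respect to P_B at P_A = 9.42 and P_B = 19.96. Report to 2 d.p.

0.22

At P_A = 9.42 and P_B = 19.96: Q_A = 2030.796.
∂Q_A/∂P_B = 2.4P_A = 2.4(9.42) = 22.6080.
ε = (∂Q_A/∂P_B)(P_B/Q_A) = 22.6080 × (19.96/2030.796) ≈ 0.22.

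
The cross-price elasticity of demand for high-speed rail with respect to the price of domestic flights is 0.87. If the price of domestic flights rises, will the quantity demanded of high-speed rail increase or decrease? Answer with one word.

increase

ε > 0 and the price of domestic flights rises, so the quantity of high-speed rail moves in the same direction: it increases.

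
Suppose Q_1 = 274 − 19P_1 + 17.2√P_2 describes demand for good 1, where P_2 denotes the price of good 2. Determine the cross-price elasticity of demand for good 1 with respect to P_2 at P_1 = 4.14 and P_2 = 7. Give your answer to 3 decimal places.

0.094

At P_1 = 4.14 and P_2 = 7: Q_1 = 240.847.
∂Q_1/∂P_2 = 17.2/(2√P_2) = 17.2/(2√7) = 3.2505.
ε = (∂Q_1/∂P_2)(P_2/Q_1) = 3.2505 × (7/240.847) ≈ 0.094.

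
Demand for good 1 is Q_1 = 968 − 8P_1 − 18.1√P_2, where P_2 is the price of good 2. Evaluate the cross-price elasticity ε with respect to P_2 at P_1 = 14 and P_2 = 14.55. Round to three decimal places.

-0.044

At P_1 = 14 and P_2 = 14.55: Q_1 = 786.959.
∂Q_1/∂P_2 = -18.1/(2√P_2) = -18.1/(2√14.55) = -2.3726.
ε = (∂Q_1/∂P_2)(P_2/Q_1) = -2.3726 × (14.55/786.959) ≈ -0.044.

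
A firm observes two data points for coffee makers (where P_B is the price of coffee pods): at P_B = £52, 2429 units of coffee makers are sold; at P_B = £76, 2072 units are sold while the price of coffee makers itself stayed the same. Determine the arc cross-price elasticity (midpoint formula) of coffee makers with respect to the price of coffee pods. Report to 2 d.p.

ΔQ_A = 2072 − 2429 = -357; ΔP_B = 76 − 52 = 24.
Midpoints: Q̄_A = 2250.5, P̄_B = 64.00.
ε = (ΔQ_A/Q̄_A)/(ΔP_B/P̄_B) = (-357/2250.5)/(24/64.00) ≈ -0.42.
ε < 0: coffee makers and coffee pods are complements.

-0.42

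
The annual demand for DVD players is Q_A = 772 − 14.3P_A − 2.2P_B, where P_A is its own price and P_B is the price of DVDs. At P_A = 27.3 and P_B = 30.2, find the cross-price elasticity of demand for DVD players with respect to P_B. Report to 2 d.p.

-0.21

At P_A = 27.3 and P_B = 30.2: Q_A = 315.17.
∂Q_A/∂P_B = -2.2.
ε = (∂Q_A/∂P_B)(P_B/Q_A) = -2.2 × (30.2/315.17) ≈ -0.21.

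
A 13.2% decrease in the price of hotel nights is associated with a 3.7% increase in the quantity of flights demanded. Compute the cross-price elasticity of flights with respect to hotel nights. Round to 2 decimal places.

-0.28

ε = (%ΔQ of flights) / (%ΔP of hotel nights) = (3.7%) / (-13.2%) ≈ -0.28.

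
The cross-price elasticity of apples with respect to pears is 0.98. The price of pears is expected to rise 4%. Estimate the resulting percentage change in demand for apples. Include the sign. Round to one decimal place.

%ΔQ ≈ ε × %ΔP of pears = 0.98 × (4%) = 3.9%.

3.9%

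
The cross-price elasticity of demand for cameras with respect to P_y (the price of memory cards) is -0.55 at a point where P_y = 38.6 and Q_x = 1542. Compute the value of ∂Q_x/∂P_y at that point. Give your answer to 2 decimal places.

ε = (∂Q_x/∂P_y)·(P_y/Q_x) ⇒ ∂Q_x/∂P_y = ε·Q_x/P_y = -0.55 × 1542/38.6 ≈ -21.97.

-21.97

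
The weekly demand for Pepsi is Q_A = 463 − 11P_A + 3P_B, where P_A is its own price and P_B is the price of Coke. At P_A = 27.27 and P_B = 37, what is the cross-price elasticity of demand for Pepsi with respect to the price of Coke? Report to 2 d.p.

0.41

At P_A = 27.27 and P_B = 37: Q_A = 274.03.
∂Q_A/∂P_B = 3.
ε = (∂Q_A/∂P_B)(P_B/Q_A) = 3 × (37/274.03) ≈ 0.41.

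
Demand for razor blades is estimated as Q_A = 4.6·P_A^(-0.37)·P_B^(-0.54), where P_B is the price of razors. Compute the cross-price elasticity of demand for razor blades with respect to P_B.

In a log-linear (constant-elasticity) demand function, the coefficient on the exponent of P_B is the cross-price elasticity.
ε = -0.54. Negative, so razor blades and razors are complements.

-0.54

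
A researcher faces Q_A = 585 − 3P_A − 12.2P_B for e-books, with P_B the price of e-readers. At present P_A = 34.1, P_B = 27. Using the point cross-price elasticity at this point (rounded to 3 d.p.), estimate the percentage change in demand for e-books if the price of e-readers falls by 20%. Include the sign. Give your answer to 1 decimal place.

At P_A = 34.1, P_B = 27: Q_A = 153.3.
∂Q_A/∂P_B = -12.2.
ε = (∂Q_A/∂P_B)(P_B/Q_A) = -12.2000 × 27/153.3 ≈ -2.149.
%ΔQ_A ≈ ε × %ΔP_B = -2.149 × (-20%) = 43.0%.

43.0%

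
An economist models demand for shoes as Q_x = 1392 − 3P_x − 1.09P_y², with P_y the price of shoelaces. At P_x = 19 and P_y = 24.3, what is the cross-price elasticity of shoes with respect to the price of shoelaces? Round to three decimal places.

At P_x = 19 and P_y = 24.3: Q_x = 691.366.
∂Q_x/∂P_y = -2.18P_y = -2.18(24.3) = -52.9740.
ε = (∂Q_x/∂P_y)(P_y/Q_x) = -52.9740 × (24.3/691.366) ≈ -1.862.

-1.862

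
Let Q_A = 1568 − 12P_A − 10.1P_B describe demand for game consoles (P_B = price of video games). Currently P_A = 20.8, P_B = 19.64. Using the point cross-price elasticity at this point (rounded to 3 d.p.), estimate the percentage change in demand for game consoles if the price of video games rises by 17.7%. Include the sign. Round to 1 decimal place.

-3.1%

At P_A = 20.8, P_B = 19.64: Q_A = 1120.036.
∂Q_A/∂P_B = -10.1.
ε = (∂Q_A/∂P_B)(P_B/Q_A) = -10.1000 × 19.64/1120.036 ≈ -0.177.
%ΔQ_A ≈ ε × %ΔP_B = -0.177 × (17.7%) = -3.1%.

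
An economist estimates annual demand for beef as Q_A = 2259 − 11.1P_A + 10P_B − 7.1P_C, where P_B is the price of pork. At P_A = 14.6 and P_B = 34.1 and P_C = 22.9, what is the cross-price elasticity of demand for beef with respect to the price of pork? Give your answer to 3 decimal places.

0.150

At P_A = 14.6 and P_B = 34.1 and P_C = 22.9: Q_A = 2275.35.
∂Q_A/∂P_B = 10.
ε = (∂Q_A/∂P_B)(P_B/Q_A) = 10 × (34.1/2275.35) ≈ 0.150.
Since ε > 0, beef and pork are substitutes.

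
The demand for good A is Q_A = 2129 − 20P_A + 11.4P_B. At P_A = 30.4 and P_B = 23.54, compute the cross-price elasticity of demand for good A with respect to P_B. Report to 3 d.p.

0.150

At P_A = 30.4 and P_B = 23.54: Q_A = 1789.356.
∂Q_A/∂P_B = 11.4.
ε = (∂Q_A/∂P_B)(P_B/Q_A) = 11.4 × (23.54/1789.356) ≈ 0.150.
Since ε > 0, good A and good B are substitutes.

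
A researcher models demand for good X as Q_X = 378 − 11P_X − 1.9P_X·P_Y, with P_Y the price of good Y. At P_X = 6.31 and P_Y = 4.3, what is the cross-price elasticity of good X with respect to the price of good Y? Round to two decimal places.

-0.20

At P_X = 6.31 and P_Y = 4.3: Q_X = 257.037.
∂Q_X/∂P_Y = -1.9P_X = -1.9(6.31) = -11.9890.
ε = (∂Q_X/∂P_Y)(P_Y/Q_X) = -11.9890 × (4.3/257.037) ≈ -0.20.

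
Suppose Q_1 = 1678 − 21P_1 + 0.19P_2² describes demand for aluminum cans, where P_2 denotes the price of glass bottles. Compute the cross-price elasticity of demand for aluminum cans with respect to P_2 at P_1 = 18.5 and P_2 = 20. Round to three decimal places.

0.111

At P_1 = 18.5 and P_2 = 20: Q_1 = 1365.5.
∂Q_1/∂P_2 = 0.38P_2 = 0.38(20) = 7.6000.
ε = (∂Q_1/∂P_2)(P_2/Q_1) = 7.6000 × (20/1365.5) ≈ 0.111.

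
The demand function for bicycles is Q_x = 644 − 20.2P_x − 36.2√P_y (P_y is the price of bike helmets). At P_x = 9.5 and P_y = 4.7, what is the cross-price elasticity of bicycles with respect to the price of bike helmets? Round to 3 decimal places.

-0.105

At P_x = 9.5 and P_y = 4.7: Q_x = 373.620.
∂Q_x/∂P_y = -36.2/(2√P_y) = -36.2/(2√4.7) = -8.3489.
ε = (∂Q_x/∂P_y)(P_y/Q_x) = -8.3489 × (4.7/373.620) ≈ -0.105.
ε < 0: complements.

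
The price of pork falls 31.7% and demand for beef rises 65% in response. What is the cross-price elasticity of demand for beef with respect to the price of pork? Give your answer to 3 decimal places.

ε = (%ΔQ of beef) / (%ΔP of pork) = (65%) / (-31.7%) ≈ -2.050.

-2.050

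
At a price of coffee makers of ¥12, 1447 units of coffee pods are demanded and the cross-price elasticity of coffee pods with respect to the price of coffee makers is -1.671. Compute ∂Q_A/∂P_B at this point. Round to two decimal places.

-201.49

ε = (∂Q_A/∂P_B)·(P_B/Q_A) ⇒ ∂Q_A/∂P_B = ε·Q_A/P_B = -1.671 × 1447/12 ≈ -201.49.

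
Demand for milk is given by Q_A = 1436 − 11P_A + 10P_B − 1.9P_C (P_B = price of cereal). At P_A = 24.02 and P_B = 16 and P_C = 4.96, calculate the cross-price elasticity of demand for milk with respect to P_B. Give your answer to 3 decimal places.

At P_A = 24.02 and P_B = 16 and P_C = 4.96: Q_A = 1322.356.
∂Q_A/∂P_B = 10.
ε = (∂Q_A/∂P_B)(P_B/Q_A) = 10 × (16/1322.356) ≈ 0.121.
Since ε > 0, milk and cereal are substitutes.

0.121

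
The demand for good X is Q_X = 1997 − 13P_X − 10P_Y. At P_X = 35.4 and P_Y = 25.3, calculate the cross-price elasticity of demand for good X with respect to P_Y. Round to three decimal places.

-0.197

At P_X = 35.4 and P_Y = 25.3: Q_X = 1283.8.
∂Q_X/∂P_Y = -10.
ε = (∂Q_X/∂P_Y)(P_Y/Q_X) = -10 × (25.3/1283.8) ≈ -0.197.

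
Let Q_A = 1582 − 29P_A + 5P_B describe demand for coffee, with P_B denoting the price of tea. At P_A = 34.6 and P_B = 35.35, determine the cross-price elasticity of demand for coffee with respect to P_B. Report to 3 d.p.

At P_A = 34.6 and P_B = 35.35: Q_A = 755.35.
∂Q_A/∂P_B = 5.
ε = (∂Q_A/∂P_B)(P_B/Q_A) = 5 × (35.35/755.35) ≈ 0.234.

0.234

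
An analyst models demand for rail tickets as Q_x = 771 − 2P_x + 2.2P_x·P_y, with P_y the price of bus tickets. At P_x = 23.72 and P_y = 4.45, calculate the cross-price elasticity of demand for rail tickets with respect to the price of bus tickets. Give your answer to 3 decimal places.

0.243

At P_x = 23.72 and P_y = 4.45: Q_x = 955.779.
∂Q_x/∂P_y = 2.2P_x = 2.2(23.72) = 52.1840.
ε = (∂Q_x/∂P_y)(P_y/Q_x) = 52.1840 × (4.45/955.779) ≈ 0.243.
ε > 0: substitutes.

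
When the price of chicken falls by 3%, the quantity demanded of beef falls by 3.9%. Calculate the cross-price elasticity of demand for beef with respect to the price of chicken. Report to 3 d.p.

1.300

ε = (%ΔQ of beef) / (%ΔP of chicken) = (-3.9%) / (-3%) ≈ 1.300.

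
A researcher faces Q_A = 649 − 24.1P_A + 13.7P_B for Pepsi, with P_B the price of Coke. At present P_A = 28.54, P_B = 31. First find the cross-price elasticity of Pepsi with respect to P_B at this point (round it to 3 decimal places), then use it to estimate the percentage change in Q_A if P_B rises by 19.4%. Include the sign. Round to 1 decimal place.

21.4%

At P_A = 28.54, P_B = 31: Q_A = 385.886.
∂Q_A/∂P_B = 13.7.
ε = (∂Q_A/∂P_B)(P_B/Q_A) = 13.7000 × 31/385.886 ≈ 1.101.
%ΔQ_A ≈ ε × %ΔP_B = 1.101 × (19.4%) = 21.4%.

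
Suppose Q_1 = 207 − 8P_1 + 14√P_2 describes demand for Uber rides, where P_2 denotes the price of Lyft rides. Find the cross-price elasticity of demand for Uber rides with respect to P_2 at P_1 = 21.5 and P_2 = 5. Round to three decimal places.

At P_1 = 21.5 and P_2 = 5: Q_1 = 66.305.
∂Q_1/∂P_2 = 14/(2√P_2) = 14/(2√5) = 3.1305.
ε = (∂Q_1/∂P_2)(P_2/Q_1) = 3.1305 × (5/66.305) ≈ 0.236.

0.236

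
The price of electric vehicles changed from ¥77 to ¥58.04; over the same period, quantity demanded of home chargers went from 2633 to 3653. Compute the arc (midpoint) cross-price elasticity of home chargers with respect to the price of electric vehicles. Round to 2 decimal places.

ΔQ_A = 3653 − 2633 = 1020; ΔP_B = 58.04 − 77 = -18.96.
Midpoints: Q̄_A = 3143.0, P̄_B = 67.52.
ε = (ΔQ_A/Q̄_A)/(ΔP_B/P̄_B) = (1020/3143.0)/(-18.96/67.52) ≈ -1.16.
ε < 0: home chargers and electric vehicles are complements.

-1.16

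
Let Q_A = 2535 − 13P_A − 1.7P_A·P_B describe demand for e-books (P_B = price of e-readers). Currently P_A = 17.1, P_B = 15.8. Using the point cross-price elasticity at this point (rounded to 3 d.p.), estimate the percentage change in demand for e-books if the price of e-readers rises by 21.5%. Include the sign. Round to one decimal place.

At P_A = 17.1, P_B = 15.8: Q_A = 1853.394.
∂Q_A/∂P_B = -1.7P_A = -29.0700.
ε = (∂Q_A/∂P_B)(P_B/Q_A) = -29.0700 × 15.8/1853.394 ≈ -0.248.
%ΔQ_A ≈ ε × %ΔP_B = -0.248 × (21.5%) = -5.3%.

-5.3%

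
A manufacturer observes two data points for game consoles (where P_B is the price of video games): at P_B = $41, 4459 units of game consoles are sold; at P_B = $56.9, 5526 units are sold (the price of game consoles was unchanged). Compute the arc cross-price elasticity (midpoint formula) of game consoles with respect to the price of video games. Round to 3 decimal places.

ΔQ_A = 5526 − 4459 = 1067; ΔP_B = 56.9 − 41 = 15.9.
Midpoints: Q̄_A = 4992.5, P̄_B = 48.95.
ε = (ΔQ_A/Q̄_A)/(ΔP_B/P̄_B) = (1067/4992.5)/(15.9/48.95) ≈ 0.658.

0.658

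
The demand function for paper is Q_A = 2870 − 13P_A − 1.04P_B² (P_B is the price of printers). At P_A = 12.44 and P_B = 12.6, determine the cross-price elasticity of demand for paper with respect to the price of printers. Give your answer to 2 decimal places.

At P_A = 12.44 and P_B = 12.6: Q_A = 2543.170.
∂Q_A/∂P_B = -2.08P_B = -2.08(12.6) = -26.2080.
ε = (∂Q_A/∂P_B)(P_B/Q_A) = -26.2080 × (12.6/2543.170) ≈ -0.13.

-0.13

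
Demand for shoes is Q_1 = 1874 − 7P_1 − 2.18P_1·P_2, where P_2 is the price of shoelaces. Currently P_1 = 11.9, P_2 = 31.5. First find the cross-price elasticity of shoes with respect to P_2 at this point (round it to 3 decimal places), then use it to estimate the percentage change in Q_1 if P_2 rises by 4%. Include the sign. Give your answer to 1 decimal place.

At P_1 = 11.9, P_2 = 31.5: Q_1 = 973.527.
∂Q_1/∂P_2 = -2.18P_1 = -25.9420.
ε = (∂Q_1/∂P_2)(P_2/Q_1) = -25.9420 × 31.5/973.527 ≈ -0.839.
%ΔQ_1 ≈ ε × %ΔP_2 = -0.839 × (4%) = -3.4%.

-3.4%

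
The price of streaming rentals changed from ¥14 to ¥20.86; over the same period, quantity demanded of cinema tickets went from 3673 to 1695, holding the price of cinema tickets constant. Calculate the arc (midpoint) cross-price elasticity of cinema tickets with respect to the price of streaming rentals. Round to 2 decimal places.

-1.87

ΔQ_A = 1695 − 3673 = -1978; ΔP_B = 20.86 − 14 = 6.86.
Midpoints: Q̄_A = 2684.0, P̄_B = 17.43.
ε = (ΔQ_A/Q̄_A)/(ΔP_B/P̄_B) = (-1978/2684.0)/(6.86/17.43) ≈ -1.87.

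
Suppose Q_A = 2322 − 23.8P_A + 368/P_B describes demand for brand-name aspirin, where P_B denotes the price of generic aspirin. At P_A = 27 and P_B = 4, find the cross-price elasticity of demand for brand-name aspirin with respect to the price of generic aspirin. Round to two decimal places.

-0.05

At P_A = 27 and P_B = 4: Q_A = 1771.4.
∂Q_A/∂P_B = −368/P_B² = -23.0000.
ε = (∂Q_A/∂P_B)(P_B/Q_A) = -23.0000 × (4/1771.4) ≈ -0.05.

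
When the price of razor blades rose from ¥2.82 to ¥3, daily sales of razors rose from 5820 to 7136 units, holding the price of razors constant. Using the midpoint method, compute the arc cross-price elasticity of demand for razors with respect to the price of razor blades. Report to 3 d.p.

ΔQ_A = 7136 − 5820 = 1316; ΔP_B = 3 − 2.82 = 0.18.
Midpoints: Q̄_A = 6478.0, P̄_B = 2.91.
ε = (ΔQ_A/Q̄_A)/(ΔP_B/P̄_B) = (1316/6478.0)/(0.18/2.91) ≈ 3.284.

3.284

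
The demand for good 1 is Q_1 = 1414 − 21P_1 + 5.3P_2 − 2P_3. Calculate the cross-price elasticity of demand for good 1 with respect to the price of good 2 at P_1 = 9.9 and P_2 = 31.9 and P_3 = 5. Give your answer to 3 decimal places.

0.124

At P_1 = 9.9 and P_2 = 31.9 and P_3 = 5: Q_1 = 1365.17.
∂Q_1/∂P_2 = 5.3.
ε = (∂Q_1/∂P_2)(P_2/Q_1) = 5.3 × (31.9/1365.17) ≈ 0.124.
Since ε > 0, good 1 and good 2 are substitutes.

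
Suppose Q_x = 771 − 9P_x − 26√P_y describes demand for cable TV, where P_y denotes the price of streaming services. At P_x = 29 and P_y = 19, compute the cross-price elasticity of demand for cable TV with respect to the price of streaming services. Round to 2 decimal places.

At P_x = 29 and P_y = 19: Q_x = 396.669.
∂Q_x/∂P_y = -26/(2√P_y) = -26/(2√19) = -2.9824.
ε = (∂Q_x/∂P_y)(P_y/Q_x) = -2.9824 × (19/396.669) ≈ -0.14.

-0.14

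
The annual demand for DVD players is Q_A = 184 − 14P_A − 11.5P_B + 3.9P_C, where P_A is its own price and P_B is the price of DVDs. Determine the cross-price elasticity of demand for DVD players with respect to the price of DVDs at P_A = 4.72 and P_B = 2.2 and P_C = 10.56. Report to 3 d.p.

-0.189

At P_A = 4.72 and P_B = 2.2 and P_C = 10.56: Q_A = 133.804.
∂Q_A/∂P_B = -11.5.
ε = (∂Q_A/∂P_B)(P_B/Q_A) = -11.5 × (2.2/133.804) ≈ -0.189.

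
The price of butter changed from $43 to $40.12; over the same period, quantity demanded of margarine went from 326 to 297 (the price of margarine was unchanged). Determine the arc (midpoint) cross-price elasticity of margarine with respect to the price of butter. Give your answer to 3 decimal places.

ΔQ_A = 297 − 326 = -29; ΔP_B = 40.12 − 43 = -2.88.
Midpoints: Q̄_A = 311.5, P̄_B = 41.56.
ε = (ΔQ_A/Q̄_A)/(ΔP_B/P̄_B) = (-29/311.5)/(-2.88/41.56) ≈ 1.343.

1.343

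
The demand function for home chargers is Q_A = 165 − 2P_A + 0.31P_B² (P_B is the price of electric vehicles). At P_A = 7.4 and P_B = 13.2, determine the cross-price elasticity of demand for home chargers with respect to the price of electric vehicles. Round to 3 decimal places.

At P_A = 7.4 and P_B = 13.2: Q_A = 204.214.
∂Q_A/∂P_B = 0.62P_B = 0.62(13.2) = 8.1840.
ε = (∂Q_A/∂P_B)(P_B/Q_A) = 8.1840 × (13.2/204.214) ≈ 0.529.
ε > 0: substitutes.

0.529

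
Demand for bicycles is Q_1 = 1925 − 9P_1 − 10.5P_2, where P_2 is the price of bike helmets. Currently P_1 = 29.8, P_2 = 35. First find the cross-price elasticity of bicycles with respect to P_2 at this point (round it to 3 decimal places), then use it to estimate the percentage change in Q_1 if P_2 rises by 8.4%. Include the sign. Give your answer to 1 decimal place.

-2.4%

At P_1 = 29.8, P_2 = 35: Q_1 = 1289.3.
∂Q_1/∂P_2 = -10.5.
ε = (∂Q_1/∂P_2)(P_2/Q_1) = -10.5000 × 35/1289.3 ≈ -0.285.
%ΔQ_1 ≈ ε × %ΔP_2 = -0.285 × (8.4%) = -2.4%.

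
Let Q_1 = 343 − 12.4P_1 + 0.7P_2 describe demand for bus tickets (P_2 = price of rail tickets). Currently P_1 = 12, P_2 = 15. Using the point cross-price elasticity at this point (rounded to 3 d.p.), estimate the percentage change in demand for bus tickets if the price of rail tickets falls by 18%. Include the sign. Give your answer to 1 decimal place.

At P_1 = 12, P_2 = 15: Q_1 = 204.7.
∂Q_1/∂P_2 = 0.7.
ε = (∂Q_1/∂P_2)(P_2/Q_1) = 0.7000 × 15/204.7 ≈ 0.051.
%ΔQ_1 ≈ ε × %ΔP_2 = 0.051 × (-18%) = -0.9%.

-0.9%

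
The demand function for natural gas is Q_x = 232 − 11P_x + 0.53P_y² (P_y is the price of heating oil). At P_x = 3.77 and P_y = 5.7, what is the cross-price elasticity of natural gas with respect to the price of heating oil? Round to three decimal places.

At P_x = 3.77 and P_y = 5.7: Q_x = 207.750.
∂Q_x/∂P_y = 1.06P_y = 1.06(5.7) = 6.0420.
ε = (∂Q_x/∂P_y)(P_y/Q_x) = 6.0420 × (5.7/207.750) ≈ 0.166.

0.166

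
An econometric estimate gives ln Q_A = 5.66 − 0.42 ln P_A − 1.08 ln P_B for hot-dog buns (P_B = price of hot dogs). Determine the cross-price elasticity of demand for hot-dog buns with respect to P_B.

-1.08

In a log-linear (constant-elasticity) demand function, the coefficient on ln P_B is the cross-price elasticity.
ε = -1.08. Negative, so hot-dog buns and hot dogs are complements.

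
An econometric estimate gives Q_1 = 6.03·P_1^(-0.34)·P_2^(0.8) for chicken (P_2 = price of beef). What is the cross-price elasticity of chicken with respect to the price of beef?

In a log-linear (constant-elasticity) demand function, the coefficient on the exponent of P_2 is the cross-price elasticity.
ε = 0.80. Positive, so chicken and beef are substitutes.

0.80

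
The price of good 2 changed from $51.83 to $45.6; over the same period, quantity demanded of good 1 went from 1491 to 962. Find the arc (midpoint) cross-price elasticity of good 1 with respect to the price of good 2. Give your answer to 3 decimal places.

3.373

ΔQ_1 = 962 − 1491 = -529; ΔP_2 = 45.6 − 51.83 = -6.23.
Midpoints: Q̄_1 = 1226.5, P̄_2 = 48.72.
ε = (ΔQ_1/Q̄_1)/(ΔP_2/P̄_2) = (-529/1226.5)/(-6.23/48.72) ≈ 3.373.
ε > 0: good 1 and good 2 are substitutes.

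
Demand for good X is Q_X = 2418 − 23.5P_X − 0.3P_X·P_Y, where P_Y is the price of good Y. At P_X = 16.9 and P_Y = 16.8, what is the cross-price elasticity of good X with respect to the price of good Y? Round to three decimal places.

-0.044

At P_X = 16.9 and P_Y = 16.8: Q_X = 1935.674.
∂Q_X/∂P_Y = -0.3P_X = -0.3(16.9) = -5.0700.
ε = (∂Q_X/∂P_Y)(P_Y/Q_X) = -5.0700 × (16.8/1935.674) ≈ -0.044.
ε < 0: complements.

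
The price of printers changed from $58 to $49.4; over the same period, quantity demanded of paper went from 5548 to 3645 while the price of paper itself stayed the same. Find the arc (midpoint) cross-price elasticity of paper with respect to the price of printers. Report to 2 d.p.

2.59

ΔQ_A = 3645 − 5548 = -1903; ΔP_B = 49.4 − 58 = -8.6.
Midpoints: Q̄_A = 4596.5, P̄_B = 53.70.
ε = (ΔQ_A/Q̄_A)/(ΔP_B/P̄_B) = (-1903/4596.5)/(-8.6/53.70) ≈ 2.59.
ε > 0: paper and printers are substitutes.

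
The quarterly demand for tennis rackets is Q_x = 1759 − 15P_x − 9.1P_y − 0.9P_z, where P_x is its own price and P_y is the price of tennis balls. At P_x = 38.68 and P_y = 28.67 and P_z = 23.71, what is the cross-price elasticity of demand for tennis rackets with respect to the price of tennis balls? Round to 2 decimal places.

At P_x = 38.68 and P_y = 28.67 and P_z = 23.71: Q_x = 896.564.
∂Q_x/∂P_y = -9.1.
ε = (∂Q_x/∂P_y)(P_y/Q_x) = -9.1 × (28.67/896.564) ≈ -0.29.

-0.29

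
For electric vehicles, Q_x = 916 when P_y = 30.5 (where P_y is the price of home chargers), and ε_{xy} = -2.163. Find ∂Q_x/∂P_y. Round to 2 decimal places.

ε = (∂Q_x/∂P_y)·(P_y/Q_x) ⇒ ∂Q_x/∂P_y = ε·Q_x/P_y = -2.163 × 916/30.5 ≈ -64.96.

-64.96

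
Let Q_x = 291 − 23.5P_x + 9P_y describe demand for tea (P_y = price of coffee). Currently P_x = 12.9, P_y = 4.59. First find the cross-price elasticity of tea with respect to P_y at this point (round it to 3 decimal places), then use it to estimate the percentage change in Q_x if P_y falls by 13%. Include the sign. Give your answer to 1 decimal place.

At P_x = 12.9, P_y = 4.59: Q_x = 29.16.
∂Q_x/∂P_y = 9.
ε = (∂Q_x/∂P_y)(P_y/Q_x) = 9.0000 × 4.59/29.16 ≈ 1.417.
%ΔQ_x ≈ ε × %ΔP_y = 1.417 × (-13%) = -18.4%.

-18.4%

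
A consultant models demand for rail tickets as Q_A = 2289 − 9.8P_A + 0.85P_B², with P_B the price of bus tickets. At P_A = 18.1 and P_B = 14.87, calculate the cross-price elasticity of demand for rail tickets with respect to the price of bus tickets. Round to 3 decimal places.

0.163

At P_A = 18.1 and P_B = 14.87: Q_A = 2299.569.
∂Q_A/∂P_B = 1.7P_B = 1.7(14.87) = 25.2790.
ε = (∂Q_A/∂P_B)(P_B/Q_A) = 25.2790 × (14.87/2299.569) ≈ 0.163.
ε > 0: substitutes.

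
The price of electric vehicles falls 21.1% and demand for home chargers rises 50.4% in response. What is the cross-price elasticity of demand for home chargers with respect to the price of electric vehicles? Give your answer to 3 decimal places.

-2.389

ε = (%ΔQ of home chargers) / (%ΔP of electric vehicles) = (50.4%) / (-21.1%) ≈ -2.389.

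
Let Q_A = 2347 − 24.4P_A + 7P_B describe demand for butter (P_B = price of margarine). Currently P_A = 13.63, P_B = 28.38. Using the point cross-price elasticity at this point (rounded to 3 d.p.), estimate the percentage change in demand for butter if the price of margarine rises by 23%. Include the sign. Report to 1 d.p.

At P_A = 13.63, P_B = 28.38: Q_A = 2213.088.
∂Q_A/∂P_B = 7.
ε = (∂Q_A/∂P_B)(P_B/Q_A) = 7.0000 × 28.38/2213.088 ≈ 0.090.
%ΔQ_A ≈ ε × %ΔP_B = 0.090 × (23%) = 2.1%.

2.1%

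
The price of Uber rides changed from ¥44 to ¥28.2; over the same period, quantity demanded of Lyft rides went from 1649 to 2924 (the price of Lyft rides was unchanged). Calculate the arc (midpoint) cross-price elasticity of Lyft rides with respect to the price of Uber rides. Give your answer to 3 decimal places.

-1.274

ΔQ_A = 2924 − 1649 = 1275; ΔP_B = 28.2 − 44 = -15.8.
Midpoints: Q̄_A = 2286.5, P̄_B = 36.10.
ε = (ΔQ_A/Q̄_A)/(ΔP_B/P̄_B) = (1275/2286.5)/(-15.8/36.10) ≈ -1.274.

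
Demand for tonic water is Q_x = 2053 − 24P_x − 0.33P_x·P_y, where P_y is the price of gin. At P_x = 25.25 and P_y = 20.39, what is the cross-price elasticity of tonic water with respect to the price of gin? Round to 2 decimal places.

-0.13

At P_x = 25.25 and P_y = 20.39: Q_x = 1277.100.
∂Q_x/∂P_y = -0.33P_x = -0.33(25.25) = -8.3325.
ε = (∂Q_x/∂P_y)(P_y/Q_x) = -8.3325 × (20.39/1277.100) ≈ -0.13.
ε < 0: complements.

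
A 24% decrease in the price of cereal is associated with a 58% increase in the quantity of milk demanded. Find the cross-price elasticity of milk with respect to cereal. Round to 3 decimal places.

ε = (%ΔQ of milk) / (%ΔP of cereal) = (58%) / (-24%) ≈ -2.417.
Negative cross-price elasticity: complements.

-2.417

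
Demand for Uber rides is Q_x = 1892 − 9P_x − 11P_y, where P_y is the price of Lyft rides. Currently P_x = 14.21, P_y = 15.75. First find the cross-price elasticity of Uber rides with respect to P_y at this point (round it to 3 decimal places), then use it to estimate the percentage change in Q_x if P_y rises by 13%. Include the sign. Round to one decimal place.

-1.4%

At P_x = 14.21, P_y = 15.75: Q_x = 1590.86.
∂Q_x/∂P_y = -11.
ε = (∂Q_x/∂P_y)(P_y/Q_x) = -11.0000 × 15.75/1590.86 ≈ -0.109.
%ΔQ_x ≈ ε × %ΔP_y = -0.109 × (13%) = -1.4%.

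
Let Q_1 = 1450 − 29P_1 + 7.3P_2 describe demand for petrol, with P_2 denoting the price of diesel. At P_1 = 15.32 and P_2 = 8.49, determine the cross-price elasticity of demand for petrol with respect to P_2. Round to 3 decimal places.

0.058

At P_1 = 15.32 and P_2 = 8.49: Q_1 = 1067.697.
∂Q_1/∂P_2 = 7.3.
ε = (∂Q_1/∂P_2)(P_2/Q_1) = 7.3 × (8.49/1067.697) ≈ 0.058.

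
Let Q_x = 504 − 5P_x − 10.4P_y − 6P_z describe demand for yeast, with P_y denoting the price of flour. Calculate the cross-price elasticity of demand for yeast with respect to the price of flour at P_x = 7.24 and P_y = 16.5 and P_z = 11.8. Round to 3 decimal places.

-0.761

At P_x = 7.24 and P_y = 16.5 and P_z = 11.8: Q_x = 225.4.
∂Q_x/∂P_y = -10.4.
ε = (∂Q_x/∂P_y)(P_y/Q_x) = -10.4 × (16.5/225.4) ≈ -0.761.
Since ε < 0, yeast and flour are complements.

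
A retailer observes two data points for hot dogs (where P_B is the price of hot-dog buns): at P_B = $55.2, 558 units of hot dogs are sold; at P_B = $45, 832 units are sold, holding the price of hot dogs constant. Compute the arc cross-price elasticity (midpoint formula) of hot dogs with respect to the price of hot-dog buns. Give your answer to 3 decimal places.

-1.936

ΔQ_A = 832 − 558 = 274; ΔP_B = 45 − 55.2 = -10.2.
Midpoints: Q̄_A = 695.0, P̄_B = 50.10.
ε = (ΔQ_A/Q̄_A)/(ΔP_B/P̄_B) = (274/695.0)/(-10.2/50.10) ≈ -1.936.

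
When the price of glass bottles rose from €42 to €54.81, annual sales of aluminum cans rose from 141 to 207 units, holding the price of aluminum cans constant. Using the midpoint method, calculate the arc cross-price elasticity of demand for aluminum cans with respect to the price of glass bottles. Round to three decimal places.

1.433

ΔQ_A = 207 − 141 = 66; ΔP_B = 54.81 − 42 = 12.81.
Midpoints: Q̄_A = 174.0, P̄_B = 48.41.
ε = (ΔQ_A/Q̄_A)/(ΔP_B/P̄_B) = (66/174.0)/(12.81/48.41) ≈ 1.433.
ε > 0: aluminum cans and glass bottles are substitutes.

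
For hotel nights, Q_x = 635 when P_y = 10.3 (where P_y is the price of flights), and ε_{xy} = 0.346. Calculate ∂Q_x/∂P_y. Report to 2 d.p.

21.33

ε = (∂Q_x/∂P_y)·(P_y/Q_x) ⇒ ∂Q_x/∂P_y = ε·Q_x/P_y = 0.346 × 635/10.3 ≈ 21.33.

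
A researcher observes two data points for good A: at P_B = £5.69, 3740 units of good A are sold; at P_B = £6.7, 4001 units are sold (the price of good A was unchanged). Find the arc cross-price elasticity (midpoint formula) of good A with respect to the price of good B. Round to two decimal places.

ΔQ_A = 4001 − 3740 = 261; ΔP_B = 6.7 − 5.69 = 1.01.
Midpoints: Q̄_A = 3870.5, P̄_B = 6.20.
ε = (ΔQ_A/Q̄_A)/(ΔP_B/P̄_B) = (261/3870.5)/(1.01/6.20) ≈ 0.41.

0.41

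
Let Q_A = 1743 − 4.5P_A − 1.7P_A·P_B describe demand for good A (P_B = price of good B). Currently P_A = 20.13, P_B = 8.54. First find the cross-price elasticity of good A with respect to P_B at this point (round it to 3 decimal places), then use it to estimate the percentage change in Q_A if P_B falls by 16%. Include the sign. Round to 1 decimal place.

3.4%

At P_A = 20.13, P_B = 8.54: Q_A = 1360.168.
∂Q_A/∂P_B = -1.7P_A = -34.2210.
ε = (∂Q_A/∂P_B)(P_B/Q_A) = -34.2210 × 8.54/1360.168 ≈ -0.215.
%ΔQ_A ≈ ε × %ΔP_B = -0.215 × (-16%) = 3.4%.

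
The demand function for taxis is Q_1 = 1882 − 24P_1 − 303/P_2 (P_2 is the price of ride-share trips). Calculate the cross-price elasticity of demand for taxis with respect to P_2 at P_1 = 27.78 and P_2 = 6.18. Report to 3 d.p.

At P_1 = 27.78 and P_2 = 6.18: Q_1 = 1166.251.
∂Q_1/∂P_2 = 303/P_2² = 7.9335.
ε = (∂Q_1/∂P_2)(P_2/Q_1) = 7.9335 × (6.18/1166.251) ≈ 0.042.

0.042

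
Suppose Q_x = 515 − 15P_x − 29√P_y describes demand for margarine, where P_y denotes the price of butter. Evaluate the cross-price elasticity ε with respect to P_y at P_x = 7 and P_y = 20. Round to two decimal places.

-0.23

At P_x = 7 and P_y = 20: Q_x = 280.308.
∂Q_x/∂P_y = -29/(2√P_y) = -29/(2√20) = -3.2423.
ε = (∂Q_x/∂P_y)(P_y/Q_x) = -3.2423 × (20/280.308) ≈ -0.23.
ε < 0: complements.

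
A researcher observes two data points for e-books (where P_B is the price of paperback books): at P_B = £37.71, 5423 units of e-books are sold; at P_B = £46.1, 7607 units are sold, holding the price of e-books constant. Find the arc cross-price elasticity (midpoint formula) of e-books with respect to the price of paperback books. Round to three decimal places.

ΔQ_A = 7607 − 5423 = 2184; ΔP_B = 46.1 − 37.71 = 8.39.
Midpoints: Q̄_A = 6515.0, P̄_B = 41.91.
ε = (ΔQ_A/Q̄_A)/(ΔP_B/P̄_B) = (2184/6515.0)/(8.39/41.91) ≈ 1.674.
ε > 0: e-books and paperback books are substitutes.

1.674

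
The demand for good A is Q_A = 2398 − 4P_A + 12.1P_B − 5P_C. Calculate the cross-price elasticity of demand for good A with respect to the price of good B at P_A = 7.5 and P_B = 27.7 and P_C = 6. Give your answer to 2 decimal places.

At P_A = 7.5 and P_B = 27.7 and P_C = 6: Q_A = 2673.17.
∂Q_A/∂P_B = 12.1.
ε = (∂Q_A/∂P_B)(P_B/Q_A) = 12.1 × (27.7/2673.17) ≈ 0.13.
Since ε > 0, good A and good B are substitutes.

0.13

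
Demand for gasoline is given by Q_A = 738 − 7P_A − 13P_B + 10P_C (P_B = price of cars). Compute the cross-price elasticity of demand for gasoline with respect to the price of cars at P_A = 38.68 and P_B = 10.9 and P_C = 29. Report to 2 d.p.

At P_A = 38.68 and P_B = 10.9 and P_C = 29: Q_A = 615.54.
∂Q_A/∂P_B = -13.
ε = (∂Q_A/∂P_B)(P_B/Q_A) = -13 × (10.9/615.54) ≈ -0.23.

-0.23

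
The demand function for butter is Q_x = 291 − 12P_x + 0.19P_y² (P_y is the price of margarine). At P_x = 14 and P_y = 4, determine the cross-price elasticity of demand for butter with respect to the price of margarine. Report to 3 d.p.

0.048

At P_x = 14 and P_y = 4: Q_x = 126.04.
∂Q_x/∂P_y = 0.38P_y = 0.38(4) = 1.5200.
ε = (∂Q_x/∂P_y)(P_y/Q_x) = 1.5200 × (4/126.04) ≈ 0.048.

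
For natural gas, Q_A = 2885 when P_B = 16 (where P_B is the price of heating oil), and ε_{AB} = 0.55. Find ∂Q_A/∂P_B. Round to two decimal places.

99.17

ε = (∂Q_A/∂P_B)·(P_B/Q_A) ⇒ ∂Q_A/∂P_B = ε·Q_A/P_B = 0.55 × 2885/16 ≈ 99.17.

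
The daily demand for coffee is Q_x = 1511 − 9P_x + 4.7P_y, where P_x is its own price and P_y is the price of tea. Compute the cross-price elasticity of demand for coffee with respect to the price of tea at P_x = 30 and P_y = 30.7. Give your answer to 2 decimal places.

0.10

At P_x = 30 and P_y = 30.7: Q_x = 1385.29.
∂Q_x/∂P_y = 4.7.
ε = (∂Q_x/∂P_y)(P_y/Q_x) = 4.7 × (30.7/1385.29) ≈ 0.10.
Since ε > 0, coffee and tea are substitutes.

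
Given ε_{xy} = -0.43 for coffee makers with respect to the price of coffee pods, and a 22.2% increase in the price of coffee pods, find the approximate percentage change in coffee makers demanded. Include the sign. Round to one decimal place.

%ΔQ ≈ ε × %ΔP of coffee pods = -0.43 × (22.2%) = -9.5%.

-9.5%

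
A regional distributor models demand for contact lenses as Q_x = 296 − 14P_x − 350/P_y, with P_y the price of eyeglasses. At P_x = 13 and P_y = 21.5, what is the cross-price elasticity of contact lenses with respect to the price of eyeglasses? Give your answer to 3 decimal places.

0.167

At P_x = 13 and P_y = 21.5: Q_x = 97.721.
∂Q_x/∂P_y = 350/P_y² = 0.7572.
ε = (∂Q_x/∂P_y)(P_y/Q_x) = 0.7572 × (21.5/97.721) ≈ 0.167.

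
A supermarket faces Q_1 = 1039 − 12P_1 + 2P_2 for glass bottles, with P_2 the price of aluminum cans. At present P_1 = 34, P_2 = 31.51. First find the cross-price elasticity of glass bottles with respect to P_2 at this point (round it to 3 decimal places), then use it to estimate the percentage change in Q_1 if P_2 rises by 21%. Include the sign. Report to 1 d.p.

1.9%

At P_1 = 34, P_2 = 31.51: Q_1 = 694.02.
∂Q_1/∂P_2 = 2.
ε = (∂Q_1/∂P_2)(P_2/Q_1) = 2.0000 × 31.51/694.02 ≈ 0.091.
%ΔQ_1 ≈ ε × %ΔP_2 = 0.091 × (21%) = 1.9%.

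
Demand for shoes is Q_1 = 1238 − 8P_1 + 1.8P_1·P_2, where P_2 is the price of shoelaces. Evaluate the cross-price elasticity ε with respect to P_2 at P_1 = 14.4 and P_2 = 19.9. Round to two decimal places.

At P_1 = 14.4 and P_2 = 19.9: Q_1 = 1638.608.
∂Q_1/∂P_2 = 1.8P_1 = 1.8(14.4) = 25.9200.
ε = (∂Q_1/∂P_2)(P_2/Q_1) = 25.9200 × (19.9/1638.608) ≈ 0.31.

0.31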